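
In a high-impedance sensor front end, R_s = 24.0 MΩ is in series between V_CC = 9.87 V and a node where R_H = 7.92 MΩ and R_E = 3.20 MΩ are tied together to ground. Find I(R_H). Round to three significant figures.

I ≈ 0.108 µA

Parallel bank: R_p = 1/(1/7.92 + 1/3.20) = 2.279 MΩ.
Node voltage V_A = V_CC · R_p/(R_s + R_p) = 9.87 × 0.08673 = 0.8560 V.
I(R_H) = V_A / R_H = 0.8560/7.92 = 0.1081 µA.
(Equivalently: I_total = 0.3756 µA, then current-divider fraction G_k/ΣG = 0.2878.)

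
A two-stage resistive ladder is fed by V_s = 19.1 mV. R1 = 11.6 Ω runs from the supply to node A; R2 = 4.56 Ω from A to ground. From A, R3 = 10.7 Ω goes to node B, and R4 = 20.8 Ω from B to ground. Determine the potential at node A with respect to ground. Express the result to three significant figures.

Looking into the second stage from A: R3 + R4 = 31.50 Ω appears in parallel with R2.
R2 ‖ (R3+R4) = 3.983 Ω.
First divider: V_A = V_s · 3.983/(11.6 + 3.983) = 4.882 mV.

V_A ≈ 4.88 mV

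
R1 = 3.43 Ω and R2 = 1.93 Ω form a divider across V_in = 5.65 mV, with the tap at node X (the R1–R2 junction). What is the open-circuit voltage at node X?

V_th ≈ 2.03 mV

Open-circuit (no load on X): V_th = V_in · R2/(R1 + R2) = 5.65 × 1.93/(3.430 + 1.93) = 2.034 mV.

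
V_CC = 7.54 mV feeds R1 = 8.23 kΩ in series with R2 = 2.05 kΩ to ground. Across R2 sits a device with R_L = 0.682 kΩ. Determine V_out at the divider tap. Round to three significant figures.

The load sits in parallel with R2, giving an effective lower resistance R2' = R2·R_L/(R2+R_L) = 0.5117 kΩ.
Then V_out = V_CC · R2'/(R1 + R2') = 7.54 × 0.5117/8.742 = 0.4414 mV.
(Unloaded it would be 1.50 mV; the load pulls it down.)

V_out ≈ 0.441 mV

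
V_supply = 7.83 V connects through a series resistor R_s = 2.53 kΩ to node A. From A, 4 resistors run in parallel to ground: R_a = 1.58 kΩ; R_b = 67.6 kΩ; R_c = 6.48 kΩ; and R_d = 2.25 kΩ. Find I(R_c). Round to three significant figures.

Combine the parallel branches: R_p = (1/1.58 + 1/67.6 + 1/6.48 + 1/2.25)⁻¹ = 0.8023 kΩ.
V_A by voltage divider: V_A = 7.83 × 0.8023/(2.53 + 0.8023) = 1.885 V.
Branch current I = V_A/R_c = 1.885/6.48 = 0.2909 mA.

I ≈ 0.291 mA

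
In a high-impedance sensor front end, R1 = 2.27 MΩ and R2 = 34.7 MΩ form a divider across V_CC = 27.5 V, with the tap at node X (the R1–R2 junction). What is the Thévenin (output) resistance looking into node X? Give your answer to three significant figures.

R_th ≈ 2.13 MΩ

Looking into X with the source shorted: R_th = R1·R2/(R1+R2) = 2.270 × 34.7/36.97 = 2.131 MΩ.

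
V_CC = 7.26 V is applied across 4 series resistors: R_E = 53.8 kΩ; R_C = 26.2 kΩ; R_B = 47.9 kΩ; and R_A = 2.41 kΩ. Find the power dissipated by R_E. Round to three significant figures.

The common current is I = 7.26/130.3 = 0.05571 mA.
P = I²R = 0.003104 × 53.8 = 0.1670 mW.

P ≈ 0.167 mW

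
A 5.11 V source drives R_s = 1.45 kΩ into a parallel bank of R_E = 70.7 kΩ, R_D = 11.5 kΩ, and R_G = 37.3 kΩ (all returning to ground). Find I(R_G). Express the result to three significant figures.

I ≈ 0.116 mA

Equivalent of the parallel group: R_p = 7.818 kΩ.
V_A = 5.11 × 7.818/9.268 = 4.311 V.
I(R_G) = V_A / R_G = 4.311/37.3 = 0.1156 mA.
(Equivalently: I_total = 0.5514 mA, then current-divider fraction G_k/ΣG = 0.2096.)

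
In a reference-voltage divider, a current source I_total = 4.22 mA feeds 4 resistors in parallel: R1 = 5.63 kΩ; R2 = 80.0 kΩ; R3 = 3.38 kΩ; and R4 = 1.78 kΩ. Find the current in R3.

I ≈ 1.19 mA

ΣG = 1/5.63 + 1/80.0 + 1/3.38 + 1/1.78 = 1.048.
Current divider: I(R3) = I_total · G_k/ΣG = 4.22 × (0.2959/1.048) = 4.22 × 0.2824 = 1.192 mA.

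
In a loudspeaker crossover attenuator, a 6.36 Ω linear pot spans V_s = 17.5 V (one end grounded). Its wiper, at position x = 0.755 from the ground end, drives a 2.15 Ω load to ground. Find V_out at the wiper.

Lower segment x·R_p = 4.802 Ω; upper segment (1−x)·R_p = 1.558 Ω.
R_L loads the lower segment: effective lower R = 1.485 Ω.
V_out = 17.5 × 1.485/(1.558 + 1.485) = 8.540 V.

V_out ≈ 8.54 V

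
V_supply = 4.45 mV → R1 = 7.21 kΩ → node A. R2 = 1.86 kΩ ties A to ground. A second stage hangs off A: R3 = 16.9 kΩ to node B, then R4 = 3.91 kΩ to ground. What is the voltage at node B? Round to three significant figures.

Node A sees R2 in parallel with the series input of stage 2, R3 + R4 = 20.81 kΩ.
Effective lower resistance at A: R2 ‖ 20.81 = 1.707 kΩ.
V_A = 4.45 × 1.707/(7.21 + 1.707) = 0.8520 mV.
Then the unloaded second divider: V_B = V_A × R4/(R3+R4) = 0.8520 × 0.1879 = 0.1601 mV.

V_B ≈ 0.160 mV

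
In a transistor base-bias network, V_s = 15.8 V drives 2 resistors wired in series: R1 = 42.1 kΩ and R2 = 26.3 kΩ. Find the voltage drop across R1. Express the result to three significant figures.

V ≈ 9.72 V

ΣR = 42.1 + 26.3 = 68.40 kΩ.
By the voltage-divider rule, V = 15.8 × 42.10/68.40 = 9.725 V.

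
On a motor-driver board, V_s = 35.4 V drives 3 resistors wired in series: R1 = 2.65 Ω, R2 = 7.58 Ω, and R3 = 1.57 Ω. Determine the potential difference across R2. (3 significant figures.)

V ≈ 22.7 V

Series total: ΣR = 2.65 + 7.58 + 1.57 = 11.80 Ω.
Voltage divider: V = V_s · (7.580 / 11.80) = 35.4 × 0.6424 = 22.74 V.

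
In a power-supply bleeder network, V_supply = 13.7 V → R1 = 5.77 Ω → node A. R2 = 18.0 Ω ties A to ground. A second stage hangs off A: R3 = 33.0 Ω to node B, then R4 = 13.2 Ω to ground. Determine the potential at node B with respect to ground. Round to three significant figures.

V_B ≈ 2.71 V

The second stage (R3 + R4 = 46.20 Ω) loads node A in parallel with R2.
R2 ‖ (R3+R4) = 12.95 Ω.
First divider: V_A = V_supply · 12.95/(5.77 + 12.95) = 9.478 V.
V_B = V_A × 0.2857 = 2.708 V.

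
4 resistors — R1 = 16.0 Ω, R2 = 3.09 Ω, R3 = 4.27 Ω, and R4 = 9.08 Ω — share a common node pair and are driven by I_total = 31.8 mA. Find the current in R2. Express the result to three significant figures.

I ≈ 14.1 mA

Conductances: ΣG = 1/16.0 + 1/3.09 + 1/4.27 + 1/9.08 = 0.7304 (1/Ω).
By the current-divider rule, I = I_total · G_k/ΣG = 31.8 × 0.4430 = 14.09 mA.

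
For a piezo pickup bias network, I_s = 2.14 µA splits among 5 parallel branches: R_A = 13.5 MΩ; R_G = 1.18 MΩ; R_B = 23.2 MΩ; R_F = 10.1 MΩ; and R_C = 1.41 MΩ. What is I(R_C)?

Total conductance ΣG = 1/13.5 + 1/1.18 + 1/23.2 + 1/10.1 + 1/1.41 = 1.773 (units of 1/MΩ).
By the current-divider rule, I = I_s · G_k/ΣG = 2.14 × 0.4000 = 0.8561 µA.

I ≈ 0.856 µA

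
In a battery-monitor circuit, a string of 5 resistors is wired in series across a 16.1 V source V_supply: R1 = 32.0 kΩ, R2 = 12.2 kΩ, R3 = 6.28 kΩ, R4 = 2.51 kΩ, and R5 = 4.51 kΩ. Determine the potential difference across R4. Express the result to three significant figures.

V ≈ 0.703 V

Total series resistance ΣR = 32.0 + 12.2 + 6.28 + 2.51 + 4.51 = 57.50 kΩ.
V = V_supply · R/ΣR = 16.1 × 0.04365 = 0.7028 V.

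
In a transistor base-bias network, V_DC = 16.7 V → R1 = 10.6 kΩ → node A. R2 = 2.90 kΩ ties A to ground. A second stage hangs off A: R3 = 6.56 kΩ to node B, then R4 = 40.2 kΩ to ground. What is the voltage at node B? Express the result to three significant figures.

Node A sees R2 in parallel with the series input of stage 2, R3 + R4 = 46.76 kΩ.
Effective lower resistance at A: R2 ‖ 46.76 = 2.731 kΩ.
First divider: V_A = V_DC · 2.731/(10.6 + 2.731) = 3.421 V.
V_B = V_A × 0.8597 = 2.941 V.

V_B ≈ 2.94 V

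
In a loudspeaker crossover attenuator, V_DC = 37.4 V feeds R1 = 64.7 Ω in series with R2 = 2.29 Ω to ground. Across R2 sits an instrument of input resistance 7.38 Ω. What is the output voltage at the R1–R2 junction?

V_out ≈ 0.984 V

First combine the lower leg with the load: R2 ‖ R_L = 1.748 Ω.
Now apply the divider: V_out = 37.4 × 0.02630 = 0.9837 V.
(Unloaded it would be 1.28 V; the load pulls it down.)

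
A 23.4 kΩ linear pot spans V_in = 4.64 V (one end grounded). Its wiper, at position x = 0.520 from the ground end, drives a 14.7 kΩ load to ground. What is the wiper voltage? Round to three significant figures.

V_out ≈ 1.73 V

Split the track: R_lower = x·R_p = 12.17 kΩ, R_upper = (1−x)·R_p = 11.23 kΩ.
R_L loads the lower segment: effective lower R = 6.657 kΩ.
V_out = 4.64 × 6.657/(11.23 + 6.657) = 1.727 V.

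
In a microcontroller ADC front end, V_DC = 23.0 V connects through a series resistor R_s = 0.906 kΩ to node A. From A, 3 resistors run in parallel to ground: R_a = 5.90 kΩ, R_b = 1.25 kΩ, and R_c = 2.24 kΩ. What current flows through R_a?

I ≈ 1.71 mA

Combine the parallel branches: R_p = (1/5.90 + 1/1.25 + 1/2.24)⁻¹ = 0.7063 kΩ.
V_A by voltage divider: V_A = 23.0 × 0.7063/(0.906 + 0.7063) = 10.08 V.
I(R_a) = V_A / R_a = 10.08/5.90 = 1.708 mA.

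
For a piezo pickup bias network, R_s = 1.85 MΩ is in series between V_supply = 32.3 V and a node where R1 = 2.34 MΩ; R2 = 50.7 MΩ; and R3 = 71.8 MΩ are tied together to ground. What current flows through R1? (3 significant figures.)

Parallel bank: R_p = 1/(1/2.34 + 1/50.7 + 1/71.8) = 2.169 MΩ.
Node voltage V_A = V_supply · R_p/(R_s + R_p) = 32.3 × 0.5397 = 17.43 V.
I(R1) = V_A / R1 = 17.43/2.34 = 7.450 µA.

I ≈ 7.45 µA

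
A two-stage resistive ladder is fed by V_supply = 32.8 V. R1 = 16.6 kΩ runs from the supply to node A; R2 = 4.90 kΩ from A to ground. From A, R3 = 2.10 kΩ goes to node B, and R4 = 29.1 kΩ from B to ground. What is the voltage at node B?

V_B ≈ 6.22 V

Node A sees R2 in parallel with the series input of stage 2, R3 + R4 = 31.20 kΩ.
R2 ‖ (R3+R4) = 4.235 kΩ.
So V_A = 32.8 × 0.2033 = 6.667 V.
Then the unloaded second divider: V_B = V_A × R4/(R3+R4) = 6.667 × 0.9327 = 6.218 V.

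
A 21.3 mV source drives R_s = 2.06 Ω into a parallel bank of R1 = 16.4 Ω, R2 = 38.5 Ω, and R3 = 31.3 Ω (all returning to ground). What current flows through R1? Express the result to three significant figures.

Equivalent of the parallel group: R_p = 8.411 Ω.
V_A by voltage divider: V_A = 21.3 × 8.411/(2.06 + 8.411) = 17.11 mV.
I(R1) = V_A / R1 = 17.11/16.4 = 1.043 mA.

I ≈ 1.04 mA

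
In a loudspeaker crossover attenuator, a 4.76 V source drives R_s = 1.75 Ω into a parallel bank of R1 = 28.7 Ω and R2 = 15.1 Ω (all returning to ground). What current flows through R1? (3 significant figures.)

I ≈ 0.141 A

Combine the parallel branches: R_p = (1/28.7 + 1/15.1)⁻¹ = 9.894 Ω.
V_A by voltage divider: V_A = 4.76 × 9.894/(1.75 + 9.894) = 4.045 V.
I(R1) = V_A / R1 = 4.045/28.7 = 0.1409 A.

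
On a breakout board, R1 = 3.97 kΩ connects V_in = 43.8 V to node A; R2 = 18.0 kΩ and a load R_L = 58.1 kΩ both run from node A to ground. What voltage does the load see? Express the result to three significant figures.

V_out ≈ 34.0 V

R2 ‖ R_L = (18.0 × 58.1)/(18.0 + 58.1) = 13.74 kΩ.
Then V_out = V_in · R2'/(R1 + R2') = 43.8 × 13.74/17.71 = 33.98 V.
(Unloaded it would be 35.9 V; the load pulls it down.)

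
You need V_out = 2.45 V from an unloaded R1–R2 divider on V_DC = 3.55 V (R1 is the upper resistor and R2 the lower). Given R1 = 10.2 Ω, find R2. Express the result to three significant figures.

The divider ratio is R2/(R1+R2) = 2.45/3.55 = 0.6901.
Rearranging, R2 = R1·k/(1−k) = 10.2 × 2.227 = 22.72 Ω.

R2 ≈ 22.7 Ω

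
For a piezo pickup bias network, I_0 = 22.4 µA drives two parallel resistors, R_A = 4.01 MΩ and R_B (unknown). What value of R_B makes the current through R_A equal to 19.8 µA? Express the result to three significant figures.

R_B ≈ 30.5 MΩ

The fraction through R_A equals R_B/(R_A+R_B).
With f = 0.8839, R_B = R_A · f/(1−f) = 4.01 × 7.615 = 30.54 MΩ.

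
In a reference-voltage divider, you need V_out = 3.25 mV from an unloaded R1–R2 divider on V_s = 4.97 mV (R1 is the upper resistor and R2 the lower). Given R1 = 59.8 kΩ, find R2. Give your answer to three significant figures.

V_out/V_s = R2/(R1+R2) = 0.6539.
Rearranging, R2 = R1·k/(1−k) = 59.8 × 1.890 = 113.0 kΩ.

R2 ≈ 113 kΩ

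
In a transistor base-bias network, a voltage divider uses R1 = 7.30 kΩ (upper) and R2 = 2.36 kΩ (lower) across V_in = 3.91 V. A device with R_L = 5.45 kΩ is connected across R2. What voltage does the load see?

V_out ≈ 0.720 V

The load sits in parallel with R2, giving an effective lower resistance R2' = R2·R_L/(R2+R_L) = 1.647 kΩ.
Voltage divider with the loaded lower leg: V_out = 3.91 × 1.647/(7.30 + 1.647) = 3.91 × 0.1841 = 0.7197 V.
(Unloaded it would be 0.955 V; the load pulls it down.)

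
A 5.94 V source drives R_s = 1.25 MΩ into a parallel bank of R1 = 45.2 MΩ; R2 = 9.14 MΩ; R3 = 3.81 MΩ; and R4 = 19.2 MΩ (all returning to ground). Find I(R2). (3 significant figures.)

Parallel bank: R_p = 1/(1/45.2 + 1/9.14 + 1/3.81 + 1/19.2) = 2.242 MΩ.
V_A by voltage divider: V_A = 5.94 × 2.242/(1.25 + 2.242) = 3.814 V.
I(R2) = V_A / R2 = 3.814/9.14 = 0.4172 µA.
(Equivalently: I_total = 1.701 µA, then current-divider fraction G_k/ΣG = 0.2453.)

I ≈ 0.417 µA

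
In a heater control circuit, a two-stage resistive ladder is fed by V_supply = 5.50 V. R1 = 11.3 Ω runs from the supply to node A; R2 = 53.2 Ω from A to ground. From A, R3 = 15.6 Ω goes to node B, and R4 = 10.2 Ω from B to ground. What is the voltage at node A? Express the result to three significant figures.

Looking into the second stage from A: R3 + R4 = 25.80 Ω appears in parallel with R2.
R2 ‖ (R3+R4) = 17.37 Ω.
First divider: V_A = V_supply · 17.37/(11.3 + 17.37) = 3.333 V.

V_A ≈ 3.33 V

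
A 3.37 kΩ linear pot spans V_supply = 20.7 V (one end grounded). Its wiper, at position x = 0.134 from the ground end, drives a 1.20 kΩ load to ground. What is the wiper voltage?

Lower segment x·R_p = 0.4516 kΩ; upper segment (1−x)·R_p = 2.918 kΩ.
R_L loads the lower segment: effective lower R = 0.3281 kΩ.
V_out = 20.7 × 0.3281/(2.918 + 0.3281) = 2.092 V.

V_out ≈ 2.09 V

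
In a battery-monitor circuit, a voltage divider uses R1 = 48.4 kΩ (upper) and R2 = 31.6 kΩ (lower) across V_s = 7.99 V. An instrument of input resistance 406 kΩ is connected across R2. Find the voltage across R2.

V_out ≈ 3.01 V

First combine the lower leg with the load: R2 ‖ R_L = 29.32 kΩ.
Now apply the divider: V_out = 7.99 × 0.3772 = 3.014 V.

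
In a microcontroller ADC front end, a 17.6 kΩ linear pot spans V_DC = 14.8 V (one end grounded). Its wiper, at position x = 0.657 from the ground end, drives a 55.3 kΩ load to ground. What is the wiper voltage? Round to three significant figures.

The pot divides into 6.037 kΩ above the wiper and 11.56 kΩ below.
(x·R_p) ‖ R_L = 9.563 kΩ.
Loaded-divider output: V_out = 14.8 × 0.6130 = 9.073 V.

V_out ≈ 9.07 V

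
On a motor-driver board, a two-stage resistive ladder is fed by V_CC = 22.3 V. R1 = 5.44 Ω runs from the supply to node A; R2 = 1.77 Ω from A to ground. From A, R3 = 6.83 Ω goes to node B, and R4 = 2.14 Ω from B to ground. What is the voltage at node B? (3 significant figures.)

The second stage (R3 + R4 = 8.970 Ω) loads node A in parallel with R2.
Effective lower resistance at A: R2 ‖ 8.970 = 1.478 Ω.
So V_A = 22.3 × 0.2137 = 4.765 V.
V_B = V_A × 0.2386 = 1.137 V.

V_B ≈ 1.14 V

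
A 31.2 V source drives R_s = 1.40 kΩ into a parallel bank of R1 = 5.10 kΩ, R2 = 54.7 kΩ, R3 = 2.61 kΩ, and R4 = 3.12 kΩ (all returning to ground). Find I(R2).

Parallel bank: R_p = 1/(1/5.10 + 1/54.7 + 1/2.61 + 1/3.12) = 1.089 kΩ.
V_A by voltage divider: V_A = 31.2 × 1.089/(1.40 + 1.089) = 13.65 V.
I(R2) = V_A / R2 = 13.65/54.7 = 0.2496 mA.
(Check via current divider: I_total = 12.53 mA; share G_k/ΣG = 0.01991 → same result.)

I ≈ 0.250 mA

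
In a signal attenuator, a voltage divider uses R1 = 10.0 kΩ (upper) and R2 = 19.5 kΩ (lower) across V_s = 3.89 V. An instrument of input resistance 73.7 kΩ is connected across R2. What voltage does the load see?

First combine the lower leg with the load: R2 ‖ R_L = 15.42 kΩ.
Voltage divider with the loaded lower leg: V_out = 3.89 × 15.42/(10.0 + 15.42) = 3.89 × 0.6066 = 2.360 V.
(Unloaded it would be 2.57 V; the load pulls it down.)

V_out ≈ 2.36 V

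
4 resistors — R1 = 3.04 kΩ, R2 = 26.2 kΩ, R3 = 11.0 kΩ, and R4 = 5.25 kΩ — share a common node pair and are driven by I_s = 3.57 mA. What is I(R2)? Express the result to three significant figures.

ΣG = 1/3.04 + 1/26.2 + 1/11.0 + 1/5.25 = 0.6485.
Current divider: I(R2) = I_s · G_k/ΣG = 3.57 × (0.03817/0.6485) = 3.57 × 0.05886 = 0.2101 mA.

I ≈ 0.210 mA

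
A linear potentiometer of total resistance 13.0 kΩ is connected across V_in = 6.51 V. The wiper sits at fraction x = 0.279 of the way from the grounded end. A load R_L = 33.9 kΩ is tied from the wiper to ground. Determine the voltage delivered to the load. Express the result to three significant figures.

Split the track: R_lower = x·R_p = 3.627 kΩ, R_upper = (1−x)·R_p = 9.373 kΩ.
R_L loads the lower segment: effective lower R = 3.276 kΩ.
Then V_out = V_in · 3.276/(9.373 + 3.276) = 1.686 V.

V_out ≈ 1.69 V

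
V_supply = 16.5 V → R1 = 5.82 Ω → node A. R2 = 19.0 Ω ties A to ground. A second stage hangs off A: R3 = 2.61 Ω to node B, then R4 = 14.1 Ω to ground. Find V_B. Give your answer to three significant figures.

V_B ≈ 8.41 V

Node A sees R2 in parallel with the series input of stage 2, R3 + R4 = 16.71 Ω.
R2 ‖ (R3+R4) = 8.891 Ω.
V_A = 16.5 × 8.891/(5.82 + 8.891) = 9.972 V.
Stage 2 is unloaded, so V_B = V_A · R4/(R3+R4) = 9.972 × 14.1/16.71 = 8.415 V.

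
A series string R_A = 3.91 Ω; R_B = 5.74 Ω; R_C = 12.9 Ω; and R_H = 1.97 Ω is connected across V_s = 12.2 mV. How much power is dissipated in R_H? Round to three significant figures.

P ≈ 0.488 µW

The common current is I = 12.2/24.52 = 0.4976 mA.
P(R_H) = I²·R_H = (0.4976)² × 1.97 = 0.4877 µW.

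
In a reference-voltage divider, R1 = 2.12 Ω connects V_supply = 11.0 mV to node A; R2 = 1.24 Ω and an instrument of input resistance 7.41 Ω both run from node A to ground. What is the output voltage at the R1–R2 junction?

R2 ‖ R_L = (1.24 × 7.41)/(1.24 + 7.41) = 1.062 Ω.
Now apply the divider: V_out = 11.0 × 0.3338 = 3.672 mV.

V_out ≈ 3.67 mV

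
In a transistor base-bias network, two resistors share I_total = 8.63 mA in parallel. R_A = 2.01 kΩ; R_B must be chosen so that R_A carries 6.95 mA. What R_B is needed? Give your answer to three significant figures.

Two-branch current divider: I_A = I_total · R_B/(R_A + R_B).
With f = 0.8053, R_B = R_A · f/(1−f) = 2.01 × 4.137 = 8.315 kΩ.

R_B ≈ 8.32 kΩ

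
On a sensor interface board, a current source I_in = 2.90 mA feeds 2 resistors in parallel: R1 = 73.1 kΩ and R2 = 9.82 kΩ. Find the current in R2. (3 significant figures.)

I ≈ 2.56 mA

For two parallel branches, I_k = I_in · (other R)/(sum of R).
So I = 2.90 × 73.1/82.92 = 2.557 mA.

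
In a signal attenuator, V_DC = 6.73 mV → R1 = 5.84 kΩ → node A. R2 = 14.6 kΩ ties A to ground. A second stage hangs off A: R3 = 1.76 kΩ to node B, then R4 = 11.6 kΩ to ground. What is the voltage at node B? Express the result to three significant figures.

V_B ≈ 3.18 mV

The second stage (R3 + R4 = 13.36 kΩ) loads node A in parallel with R2.
Effective lower resistance at A: R2 ‖ 13.36 = 6.976 kΩ.
First divider: V_A = V_DC · 6.976/(5.84 + 6.976) = 3.663 mV.
Stage 2 is unloaded, so V_B = V_A · R4/(R3+R4) = 3.663 × 11.6/13.36 = 3.181 mV.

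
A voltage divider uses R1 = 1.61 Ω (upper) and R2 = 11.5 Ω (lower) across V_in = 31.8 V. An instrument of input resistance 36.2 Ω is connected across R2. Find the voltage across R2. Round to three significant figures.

First combine the lower leg with the load: R2 ‖ R_L = 8.727 Ω.
Then V_out = V_in · R2'/(R1 + R2') = 31.8 × 8.727/10.34 = 26.85 V.

V_out ≈ 26.8 V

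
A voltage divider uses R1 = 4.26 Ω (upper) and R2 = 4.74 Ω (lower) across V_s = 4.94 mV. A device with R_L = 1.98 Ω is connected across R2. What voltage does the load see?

V_out ≈ 1.22 mV

First combine the lower leg with the load: R2 ‖ R_L = 1.397 Ω.
Voltage divider with the loaded lower leg: V_out = 4.94 × 1.397/(4.26 + 1.397) = 4.94 × 0.2469 = 1.220 mV.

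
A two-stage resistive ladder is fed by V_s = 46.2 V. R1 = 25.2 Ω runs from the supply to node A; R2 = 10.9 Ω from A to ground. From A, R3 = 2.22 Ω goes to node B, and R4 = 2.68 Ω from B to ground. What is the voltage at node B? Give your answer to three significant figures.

The second stage (R3 + R4 = 4.900 Ω) loads node A in parallel with R2.
Effective lower resistance at A: R2 ‖ 4.900 = 3.380 Ω.
V_A = 46.2 × 3.380/(25.2 + 3.380) = 5.464 V.
Stage 2 is unloaded, so V_B = V_A · R4/(R3+R4) = 5.464 × 2.68/4.900 = 2.989 V.

V_B ≈ 2.99 V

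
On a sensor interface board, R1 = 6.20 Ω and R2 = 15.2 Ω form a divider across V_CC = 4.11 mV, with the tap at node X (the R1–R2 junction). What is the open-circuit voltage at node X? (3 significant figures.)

V_th ≈ 2.92 mV

With X open, the divider is unloaded: V_th = 4.11 × 15.2/21.40 = 2.919 mV.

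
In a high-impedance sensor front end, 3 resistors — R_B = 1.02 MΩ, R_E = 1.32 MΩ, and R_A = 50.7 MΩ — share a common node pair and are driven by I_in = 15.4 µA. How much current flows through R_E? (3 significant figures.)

ΣG = 1/1.02 + 1/1.32 + 1/50.7 = 1.758.
R_E takes the fraction G_k/ΣG = 0.7576/1.758 = 0.4310, so I = 15.4 × 0.4310 = 6.637 µA.

I ≈ 6.64 µA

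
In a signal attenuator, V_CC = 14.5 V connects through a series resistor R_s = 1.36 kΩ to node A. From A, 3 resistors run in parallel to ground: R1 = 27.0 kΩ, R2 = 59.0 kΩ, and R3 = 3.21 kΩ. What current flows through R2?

I ≈ 0.164 mA

Combine the parallel branches: R_p = (1/27.0 + 1/59.0 + 1/3.21)⁻¹ = 2.736 kΩ.
V_A by voltage divider: V_A = 14.5 × 2.736/(1.36 + 2.736) = 9.685 V.
Branch current I = V_A/R2 = 9.685/59.0 = 0.1642 mA.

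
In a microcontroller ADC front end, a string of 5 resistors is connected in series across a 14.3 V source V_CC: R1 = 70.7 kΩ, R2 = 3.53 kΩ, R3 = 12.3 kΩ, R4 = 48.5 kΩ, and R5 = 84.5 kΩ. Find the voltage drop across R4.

Series total: ΣR = 70.7 + 3.53 + 12.3 + 48.5 + 84.5 = 219.5 kΩ.
Voltage divider: V = V_CC · (48.50 / 219.5) = 14.3 × 0.2209 = 3.159 V.

V ≈ 3.16 V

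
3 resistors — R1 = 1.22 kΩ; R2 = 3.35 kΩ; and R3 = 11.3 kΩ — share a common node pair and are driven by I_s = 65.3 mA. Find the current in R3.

I ≈ 4.79 mA

Total conductance ΣG = 1/1.22 + 1/3.35 + 1/11.3 = 1.207 (units of 1/kΩ).
R3 takes the fraction G_k/ΣG = 0.08850/1.207 = 0.07334, so I = 65.3 × 0.07334 = 4.789 mA.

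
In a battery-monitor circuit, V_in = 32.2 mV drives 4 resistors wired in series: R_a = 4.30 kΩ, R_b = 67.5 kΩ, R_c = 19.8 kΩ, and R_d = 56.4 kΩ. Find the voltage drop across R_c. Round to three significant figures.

V ≈ 4.31 mV

Total series resistance ΣR = 4.30 + 67.5 + 19.8 + 56.4 = 148.0 kΩ.
V = V_in · R/ΣR = 32.2 × 0.1338 = 4.308 mV.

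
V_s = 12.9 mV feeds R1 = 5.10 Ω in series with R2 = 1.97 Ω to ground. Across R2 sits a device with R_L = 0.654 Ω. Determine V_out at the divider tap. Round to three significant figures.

V_out ≈ 1.13 mV

R2 ‖ R_L = (1.97 × 0.654)/(1.97 + 0.654) = 0.4910 Ω.
Then V_out = V_s · R2'/(R1 + R2') = 12.9 × 0.4910/5.591 = 1.133 mV.
(Unloaded it would be 3.59 mV; the load pulls it down.)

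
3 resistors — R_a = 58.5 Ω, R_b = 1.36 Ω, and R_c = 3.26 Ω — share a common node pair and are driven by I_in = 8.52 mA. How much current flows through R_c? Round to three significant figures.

Conductances: ΣG = 1/58.5 + 1/1.36 + 1/3.26 = 1.059 (1/Ω).
Current divider: I(R_c) = I_in · G_k/ΣG = 8.52 × (0.3067/1.059) = 8.52 × 0.2896 = 2.468 mA.

I ≈ 2.47 mA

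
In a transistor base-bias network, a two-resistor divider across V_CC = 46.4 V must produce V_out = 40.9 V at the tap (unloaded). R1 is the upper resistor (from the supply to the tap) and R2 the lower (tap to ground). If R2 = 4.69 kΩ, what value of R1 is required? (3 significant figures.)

V_out/V_CC = R2/(R1+R2) = 0.8815.
R1 = R2·(1/k − 1) = 4.69 × 0.1345 = 0.6307 kΩ.

R1 ≈ 0.631 kΩ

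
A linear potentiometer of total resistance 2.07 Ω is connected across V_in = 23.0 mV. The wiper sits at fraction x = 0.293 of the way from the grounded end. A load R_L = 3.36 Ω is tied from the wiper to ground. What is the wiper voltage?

V_out ≈ 5.98 mV

The pot divides into 1.463 Ω above the wiper and 0.6065 Ω below.
Lower segment in parallel with the load: 0.6065 ‖ 3.36 = 0.5138 Ω.
Loaded-divider output: V_out = 23.0 × 0.2598 = 5.976 mV.
(Unloaded: V_out = x·V_in = 6.74 mV.)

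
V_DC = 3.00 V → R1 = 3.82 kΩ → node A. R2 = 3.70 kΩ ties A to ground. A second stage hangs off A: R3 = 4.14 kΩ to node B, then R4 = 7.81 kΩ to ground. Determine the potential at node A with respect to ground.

Looking into the second stage from A: R3 + R4 = 11.95 kΩ appears in parallel with R2.
Effective lower resistance at A: R2 ‖ 11.95 = 2.825 kΩ.
V_A = 3.00 × 2.825/(3.82 + 2.825) = 1.275 V.

V_A ≈ 1.28 V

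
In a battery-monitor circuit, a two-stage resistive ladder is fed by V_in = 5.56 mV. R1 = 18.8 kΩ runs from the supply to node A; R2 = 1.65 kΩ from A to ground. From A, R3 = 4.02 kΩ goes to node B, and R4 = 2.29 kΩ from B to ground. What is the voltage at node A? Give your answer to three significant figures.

The second stage (R3 + R4 = 6.310 kΩ) loads node A in parallel with R2.
Effective lower resistance at A: R2 ‖ 6.310 = 1.308 kΩ.
First divider: V_A = V_in · 1.308/(18.8 + 1.308) = 0.3617 mV.

V_A ≈ 0.362 mV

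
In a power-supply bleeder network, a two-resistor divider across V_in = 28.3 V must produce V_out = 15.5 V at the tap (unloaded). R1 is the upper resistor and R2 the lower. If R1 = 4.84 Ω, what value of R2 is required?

R2 ≈ 5.86 Ω

The divider ratio is R2/(R1+R2) = 15.5/28.3 = 0.5477.
Rearranging, R2 = R1·k/(1−k) = 4.84 × 1.211 = 5.861 Ω.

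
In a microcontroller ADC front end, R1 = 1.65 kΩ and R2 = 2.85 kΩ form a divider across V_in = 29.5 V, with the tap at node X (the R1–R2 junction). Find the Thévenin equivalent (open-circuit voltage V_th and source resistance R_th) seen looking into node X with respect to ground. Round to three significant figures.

With X open, the divider is unloaded: V_th = 29.5 × 2.85/4.500 = 18.68 V.
Zeroing V_in shorts the top of R1 to ground, so R_th = R1 ‖ R2 = 1.045 kΩ.

V_th ≈ 18.7 V, R_th ≈ 1.04 kΩ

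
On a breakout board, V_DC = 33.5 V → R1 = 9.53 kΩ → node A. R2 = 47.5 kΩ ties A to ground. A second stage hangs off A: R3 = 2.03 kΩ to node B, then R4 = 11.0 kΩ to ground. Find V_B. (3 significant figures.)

The second stage (R3 + R4 = 13.03 kΩ) loads node A in parallel with R2.
R2 ‖ (R3+R4) = 10.23 kΩ.
So V_A = 33.5 × 0.5176 = 17.34 V.
Stage 2 is unloaded, so V_B = V_A · R4/(R3+R4) = 17.34 × 11.0/13.03 = 14.64 V.

V_B ≈ 14.6 V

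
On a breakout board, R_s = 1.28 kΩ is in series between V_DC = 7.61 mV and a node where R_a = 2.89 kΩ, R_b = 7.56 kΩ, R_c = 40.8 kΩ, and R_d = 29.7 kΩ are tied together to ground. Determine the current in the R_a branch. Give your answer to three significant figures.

I ≈ 1.56 µA

Parallel bank: R_p = 1/(1/2.89 + 1/7.56 + 1/40.8 + 1/29.7) = 1.864 kΩ.
V_A by voltage divider: V_A = 7.61 × 1.864/(1.28 + 1.864) = 4.512 mV.
I(R_a) = V_A / R_a = 4.512/2.89 = 1.561 µA.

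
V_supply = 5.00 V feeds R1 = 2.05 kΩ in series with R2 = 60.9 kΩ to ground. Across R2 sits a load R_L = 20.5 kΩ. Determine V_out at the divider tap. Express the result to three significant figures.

V_out ≈ 4.41 V

The load sits in parallel with R2, giving an effective lower resistance R2' = R2·R_L/(R2+R_L) = 15.34 kΩ.
Voltage divider with the loaded lower leg: V_out = 5.00 × 15.34/(2.05 + 15.34) = 5.00 × 0.8821 = 4.410 V.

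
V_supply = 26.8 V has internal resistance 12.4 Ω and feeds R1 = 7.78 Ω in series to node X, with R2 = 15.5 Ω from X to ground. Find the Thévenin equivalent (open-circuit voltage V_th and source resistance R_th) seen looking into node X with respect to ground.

R1' = 12.4 + 7.78 = 20.18 Ω (source resistance + R1).
Open-circuit (no load on X): V_th = V_supply · R2/(R1' + R2) = 26.8 × 15.5/(20.18 + 15.5) = 11.64 V.
Looking into X with the source shorted: R_th = R1'·R2/(R1'+R2) = 20.18 × 15.5/35.68 = 8.767 Ω.

V_th ≈ 11.6 V, R_th ≈ 8.77 Ω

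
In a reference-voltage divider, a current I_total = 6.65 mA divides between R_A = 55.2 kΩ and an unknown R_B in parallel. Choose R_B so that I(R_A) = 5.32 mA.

R_B ≈ 221 kΩ

The fraction through R_A equals R_B/(R_A+R_B).
With f = 0.8000, R_B = R_A · f/(1−f) = 55.2 × 4.000 = 220.8 kΩ.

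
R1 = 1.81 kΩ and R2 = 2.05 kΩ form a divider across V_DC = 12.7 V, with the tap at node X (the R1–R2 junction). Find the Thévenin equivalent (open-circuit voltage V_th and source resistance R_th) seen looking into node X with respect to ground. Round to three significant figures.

V_th ≈ 6.74 V, R_th ≈ 0.961 kΩ

V_th is the unloaded tap voltage: V_DC · R2/(R1+R2) = 12.7 × 0.5311 = 6.745 V.
Looking into X with the source shorted: R_th = R1·R2/(R1+R2) = 1.810 × 2.05/3.860 = 0.9613 kΩ.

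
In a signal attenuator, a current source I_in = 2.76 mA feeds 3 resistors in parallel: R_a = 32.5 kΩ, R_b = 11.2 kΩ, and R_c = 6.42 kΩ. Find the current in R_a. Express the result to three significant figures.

ΣG = 1/32.5 + 1/11.2 + 1/6.42 = 0.2758.
Current divider: I(R_a) = I_in · G_k/ΣG = 2.76 × (0.03077/0.2758) = 2.76 × 0.1116 = 0.3079 mA.

I ≈ 0.308 mA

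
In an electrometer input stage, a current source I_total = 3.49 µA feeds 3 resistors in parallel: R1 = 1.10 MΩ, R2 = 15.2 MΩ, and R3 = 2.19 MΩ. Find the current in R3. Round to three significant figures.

I ≈ 1.11 µA

Conductances: ΣG = 1/1.10 + 1/15.2 + 1/2.19 = 1.432 (1/MΩ).
R3 takes the fraction G_k/ΣG = 0.4566/1.432 = 0.3190, so I = 3.49 × 0.3190 = 1.113 µA.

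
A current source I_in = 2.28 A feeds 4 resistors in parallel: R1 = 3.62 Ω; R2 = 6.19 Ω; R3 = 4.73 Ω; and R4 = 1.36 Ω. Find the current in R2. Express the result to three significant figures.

I ≈ 0.266 A

ΣG = 1/3.62 + 1/6.19 + 1/4.73 + 1/1.36 = 1.385.
Current divider: I(R2) = I_in · G_k/ΣG = 2.28 × (0.1616/1.385) = 2.28 × 0.1167 = 0.2660 A.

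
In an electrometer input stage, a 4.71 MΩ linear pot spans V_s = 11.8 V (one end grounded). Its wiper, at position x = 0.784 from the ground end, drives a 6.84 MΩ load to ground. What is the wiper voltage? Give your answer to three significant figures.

V_out ≈ 8.29 V

Lower segment x·R_p = 3.693 MΩ; upper segment (1−x)·R_p = 1.017 MΩ.
R_L loads the lower segment: effective lower R = 2.398 MΩ.
V_out = 11.8 × 2.398/(1.017 + 2.398) = 8.285 V.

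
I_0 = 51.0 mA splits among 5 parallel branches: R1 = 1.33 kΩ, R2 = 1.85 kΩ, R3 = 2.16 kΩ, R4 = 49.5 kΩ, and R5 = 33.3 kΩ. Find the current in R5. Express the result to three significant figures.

Total conductance ΣG = 1/1.33 + 1/1.85 + 1/2.16 + 1/49.5 + 1/33.3 = 1.806 (units of 1/kΩ).
Current divider: I(R5) = I_0 · G_k/ΣG = 51.0 × (0.03003/1.806) = 51.0 × 0.01663 = 0.8482 mA.

I ≈ 0.848 mA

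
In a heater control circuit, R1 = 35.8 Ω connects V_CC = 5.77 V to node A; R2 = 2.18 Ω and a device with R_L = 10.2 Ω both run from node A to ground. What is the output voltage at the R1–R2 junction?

V_out ≈ 0.276 V

R2 ‖ R_L = (2.18 × 10.2)/(2.18 + 10.2) = 1.796 Ω.
Now apply the divider: V_out = 5.77 × 0.04777 = 0.2757 V.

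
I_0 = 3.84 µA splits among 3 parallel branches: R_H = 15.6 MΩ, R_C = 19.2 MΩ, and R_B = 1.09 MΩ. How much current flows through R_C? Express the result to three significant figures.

ΣG = 1/15.6 + 1/19.2 + 1/1.09 = 1.034.
R_C takes the fraction G_k/ΣG = 0.05208/1.034 = 0.05039, so I = 3.84 × 0.05039 = 0.1935 µA.

I ≈ 0.193 µA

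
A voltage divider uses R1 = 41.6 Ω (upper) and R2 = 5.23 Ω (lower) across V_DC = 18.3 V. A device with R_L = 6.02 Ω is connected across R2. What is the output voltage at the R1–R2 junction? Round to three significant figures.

V_out ≈ 1.15 V

R2 ‖ R_L = (5.23 × 6.02)/(5.23 + 6.02) = 2.799 Ω.
Voltage divider with the loaded lower leg: V_out = 18.3 × 2.799/(41.6 + 2.799) = 18.3 × 0.06303 = 1.154 V.
(Unloaded it would be 2.04 V; the load pulls it down.)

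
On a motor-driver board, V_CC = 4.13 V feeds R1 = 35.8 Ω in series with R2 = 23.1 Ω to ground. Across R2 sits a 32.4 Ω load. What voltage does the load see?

R2 ‖ R_L = (23.1 × 32.4)/(23.1 + 32.4) = 13.49 Ω.
Now apply the divider: V_out = 4.13 × 0.2736 = 1.130 V.

V_out ≈ 1.13 V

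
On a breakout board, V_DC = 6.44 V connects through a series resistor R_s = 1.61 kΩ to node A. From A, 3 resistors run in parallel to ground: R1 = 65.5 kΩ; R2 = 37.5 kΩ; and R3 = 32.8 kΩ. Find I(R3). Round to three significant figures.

I ≈ 0.176 mA

Parallel bank: R_p = 1/(1/65.5 + 1/37.5 + 1/32.8) = 13.81 kΩ.
V_A = 6.44 × 13.81/15.42 = 5.768 V.
Branch current I = V_A/R3 = 5.768/32.8 = 0.1758 mA.
(Equivalently: I_total = 0.4177 mA, then current-divider fraction G_k/ΣG = 0.4210.)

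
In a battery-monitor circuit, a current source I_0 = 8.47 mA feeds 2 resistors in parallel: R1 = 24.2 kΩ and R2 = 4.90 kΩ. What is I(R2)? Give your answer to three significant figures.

For two parallel branches, I_k = I_0 · (other R)/(sum of R).
I(R2) = 8.47 × 24.2/(24.2 + 4.90) = 8.47 × 0.8316 = 7.044 mA.

I ≈ 7.04 mA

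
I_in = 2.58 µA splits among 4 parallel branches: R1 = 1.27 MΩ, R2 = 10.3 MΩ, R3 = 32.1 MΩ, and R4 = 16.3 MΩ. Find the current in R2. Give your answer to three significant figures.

I ≈ 0.256 µA

Total conductance ΣG = 1/1.27 + 1/10.3 + 1/32.1 + 1/16.3 = 0.9770 (units of 1/MΩ).
Current divider: I(R2) = I_in · G_k/ΣG = 2.58 × (0.09709/0.9770) = 2.58 × 0.09937 = 0.2564 µA.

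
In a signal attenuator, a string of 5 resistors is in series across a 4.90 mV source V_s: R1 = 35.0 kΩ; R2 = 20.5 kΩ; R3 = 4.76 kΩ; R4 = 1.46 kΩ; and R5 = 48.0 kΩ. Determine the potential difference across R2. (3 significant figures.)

Total series resistance ΣR = 35.0 + 20.5 + 4.76 + 1.46 + 48.0 = 109.7 kΩ.
V = V_s · R/ΣR = 4.90 × 0.1868 = 0.9155 mV.

V ≈ 0.916 mV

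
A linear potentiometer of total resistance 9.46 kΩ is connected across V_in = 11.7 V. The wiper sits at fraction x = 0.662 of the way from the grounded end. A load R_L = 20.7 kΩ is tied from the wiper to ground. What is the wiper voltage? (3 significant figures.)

V_out ≈ 7.03 V

Split the track: R_lower = x·R_p = 6.263 kΩ, R_upper = (1−x)·R_p = 3.197 kΩ.
Lower segment in parallel with the load: 6.263 ‖ 20.7 = 4.808 kΩ.
V_out = 11.7 × 4.808/(3.197 + 4.808) = 7.027 V.
(Unloaded: V_out = x·V_in = 7.75 V.)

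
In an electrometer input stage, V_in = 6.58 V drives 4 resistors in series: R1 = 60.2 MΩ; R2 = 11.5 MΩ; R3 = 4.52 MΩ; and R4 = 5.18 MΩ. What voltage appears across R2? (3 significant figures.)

Total series resistance ΣR = 60.2 + 11.5 + 4.52 + 5.18 = 81.40 MΩ.
By the voltage-divider rule, V = 6.58 × 11.50/81.40 = 0.9296 V.

V ≈ 0.930 V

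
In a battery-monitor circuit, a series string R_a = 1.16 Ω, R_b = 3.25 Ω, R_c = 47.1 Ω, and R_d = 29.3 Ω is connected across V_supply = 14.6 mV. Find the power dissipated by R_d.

P ≈ 0.956 µW

The common current is I = 14.6/80.81 = 0.1807 mA.
V(R_d) = I·R = 5.294 mV; P = V·I = 5.294 × 0.1807 = 0.9564 µW.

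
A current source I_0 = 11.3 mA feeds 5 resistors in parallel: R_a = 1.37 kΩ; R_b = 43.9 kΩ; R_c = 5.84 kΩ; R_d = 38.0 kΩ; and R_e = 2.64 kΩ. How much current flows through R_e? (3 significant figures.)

I ≈ 3.22 mA

ΣG = 1/1.37 + 1/43.9 + 1/5.84 + 1/38.0 + 1/2.64 = 1.329.
R_e takes the fraction G_k/ΣG = 0.3788/1.329 = 0.2850, so I = 11.3 × 0.2850 = 3.221 mA.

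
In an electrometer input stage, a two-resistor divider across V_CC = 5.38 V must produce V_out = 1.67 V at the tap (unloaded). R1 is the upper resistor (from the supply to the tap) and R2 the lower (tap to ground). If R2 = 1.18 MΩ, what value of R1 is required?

Required fraction k = V_out/V_CC = 0.3104.
R1 = R2·(1/k − 1) = 1.18 × 2.222 = 2.621 MΩ.

R1 ≈ 2.62 MΩ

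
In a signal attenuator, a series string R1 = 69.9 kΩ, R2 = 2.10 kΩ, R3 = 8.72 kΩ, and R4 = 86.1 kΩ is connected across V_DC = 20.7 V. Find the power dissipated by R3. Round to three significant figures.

ΣR = 166.8 kΩ → I = 20.7/166.8 = 0.1241 mA.
V(R3) = I·R = 1.082 V; P = V·I = 1.082 × 0.1241 = 0.1343 mW.

P ≈ 0.134 mW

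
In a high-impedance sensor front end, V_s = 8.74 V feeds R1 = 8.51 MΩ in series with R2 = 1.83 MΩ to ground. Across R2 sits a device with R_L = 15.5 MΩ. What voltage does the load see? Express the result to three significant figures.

The load sits in parallel with R2, giving an effective lower resistance R2' = R2·R_L/(R2+R_L) = 1.637 MΩ.
Voltage divider with the loaded lower leg: V_out = 8.74 × 1.637/(8.51 + 1.637) = 8.74 × 0.1613 = 1.410 V.
(Unloaded it would be 1.55 V; the load pulls it down.)

V_out ≈ 1.41 V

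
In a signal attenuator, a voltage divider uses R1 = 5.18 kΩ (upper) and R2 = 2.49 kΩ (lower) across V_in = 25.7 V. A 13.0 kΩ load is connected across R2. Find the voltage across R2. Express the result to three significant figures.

R2 ‖ R_L = (2.49 × 13.0)/(2.49 + 13.0) = 2.090 kΩ.
Then V_out = V_in · R2'/(R1 + R2') = 25.7 × 2.090/7.270 = 7.388 V.
(Unloaded it would be 8.34 V; the load pulls it down.)

V_out ≈ 7.39 V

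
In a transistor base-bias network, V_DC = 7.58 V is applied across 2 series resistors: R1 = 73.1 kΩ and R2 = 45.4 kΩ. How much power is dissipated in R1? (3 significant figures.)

ΣR = 118.5 kΩ → I = 7.58/118.5 = 0.06397 mA.
P(R1) = I²·R1 = (0.06397)² × 73.1 = 0.2991 mW.

P ≈ 0.299 mW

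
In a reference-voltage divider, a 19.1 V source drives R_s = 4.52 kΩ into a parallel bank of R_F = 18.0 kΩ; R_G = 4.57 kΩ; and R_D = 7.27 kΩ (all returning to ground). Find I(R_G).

Equivalent of the parallel group: R_p = 2.428 kΩ.
V_A by voltage divider: V_A = 19.1 × 2.428/(4.52 + 2.428) = 6.674 V.
Branch current I = V_A/R_G = 6.674/4.57 = 1.460 mA.
(Equivalently: I_total = 2.749 mA, then current-divider fraction G_k/ΣG = 0.5312.)

I ≈ 1.46 mA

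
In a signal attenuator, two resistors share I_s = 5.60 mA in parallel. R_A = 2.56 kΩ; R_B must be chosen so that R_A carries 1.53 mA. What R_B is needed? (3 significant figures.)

R_B ≈ 0.962 kΩ

In a two-way split, I_A/I_s = R_B/(R_A + R_B).
1.53/5.60 = R_B/(R_A + R_B) → R_B = R_A · (0.2732)/(1 − 0.2732) = 2.56 × 0.3759 = 0.9624 kΩ.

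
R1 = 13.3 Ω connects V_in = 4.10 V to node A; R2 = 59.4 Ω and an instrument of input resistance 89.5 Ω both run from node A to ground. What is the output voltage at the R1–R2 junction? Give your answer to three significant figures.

The load sits in parallel with R2, giving an effective lower resistance R2' = R2·R_L/(R2+R_L) = 35.70 Ω.
Voltage divider with the loaded lower leg: V_out = 4.10 × 35.70/(13.3 + 35.70) = 4.10 × 0.7286 = 2.987 V.
(Unloaded it would be 3.35 V; the load pulls it down.)

V_out ≈ 2.99 V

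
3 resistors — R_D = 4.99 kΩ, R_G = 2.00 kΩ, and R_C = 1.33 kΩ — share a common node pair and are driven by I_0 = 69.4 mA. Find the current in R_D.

I ≈ 9.58 mA

ΣG = 1/4.99 + 1/2.00 + 1/1.33 = 1.452.
By the current-divider rule, I = I_0 · G_k/ΣG = 69.4 × 0.1380 = 9.577 mA.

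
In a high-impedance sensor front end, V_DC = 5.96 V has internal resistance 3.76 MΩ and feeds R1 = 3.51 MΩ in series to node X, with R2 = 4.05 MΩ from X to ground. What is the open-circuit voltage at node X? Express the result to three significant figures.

R1' = 3.76 + 3.51 = 7.270 MΩ (source resistance + R1).
V_th is the unloaded tap voltage: V_DC · R2/(R1'+R2) = 5.96 × 0.3578 = 2.132 V.

V_th ≈ 2.13 V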